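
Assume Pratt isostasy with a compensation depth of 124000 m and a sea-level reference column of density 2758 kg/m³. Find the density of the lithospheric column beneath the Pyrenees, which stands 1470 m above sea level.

Pratt balance: ρ_ref D = ρ (D + h).
ρ = ρ_ref D/(D + h) = 2758 × 124000 m/(124000 m + 1470 m) = 2730 kg/m³.

2730 kg/m³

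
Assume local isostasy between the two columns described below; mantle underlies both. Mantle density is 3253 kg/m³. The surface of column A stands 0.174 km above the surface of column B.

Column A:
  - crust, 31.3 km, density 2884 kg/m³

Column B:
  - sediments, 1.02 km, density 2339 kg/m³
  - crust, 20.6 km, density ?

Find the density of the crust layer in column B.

Take the compensation level at the base of the deeper column (depth z_c below the surface of column A) and equate Σ ρ_i t_i down to z_c; mantle fills any gap and the z_c terms cancel.
Column A: 31.3×2884 + (z_c − 31.3)×3253
Column B: 0.174×0 + 1.02×2339 + 20.6×ρ + (z_c − 0.174 − 21.62)×3253
The z_c×3253 term appears on both sides and cancels. Collect the known terms of each column as K = Σ(ρt)_known − 3253 × (depth of known layers): K_A = 90269.2 − 3253×31.3 = −11549.7; K_B = 2385.78 − 3253×(0.174 + 21.62) = −68510.102.
Balance: K_A = K_B + 20.6×ρ, so ρ = (K_A − K_B)/20.6 = 56960.4/20.6 = 2770 kg/m³.

2770 kg/m³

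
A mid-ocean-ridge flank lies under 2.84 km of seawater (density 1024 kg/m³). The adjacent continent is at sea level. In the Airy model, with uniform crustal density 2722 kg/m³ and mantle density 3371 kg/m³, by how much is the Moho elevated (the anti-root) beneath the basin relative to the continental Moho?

7.43 km

Equating mass per unit area of the two columns: replacing crust with seawater at the top is compensated by replacing crust with mantle at the base: d (ρ_c − ρ_w) = a (ρ_m − ρ_c).
a = d (ρ_c − ρ_w)/(ρ_m − ρ_c) = 2.84 km × 1698/649 = 7.43 km.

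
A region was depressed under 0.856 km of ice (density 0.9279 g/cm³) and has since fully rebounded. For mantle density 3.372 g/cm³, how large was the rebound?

Removing the load lets mantle flow back in; uplift u satisfies ρ_ice t = ρ_m u.
u = t ρ_ice/ρ_m = 0.856 km × 0.9279/3.372 = 0.236 km.

0.236 km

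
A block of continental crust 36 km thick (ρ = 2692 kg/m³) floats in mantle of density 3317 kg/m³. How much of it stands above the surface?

Floating equilibrium: submerged depth d = t ρ_obj/ρ_fluid = 36 km × 2692/3317 = 29.22 km.
Freeboard = t − d = 36 km − 29.22 km = 6.78 km.

6.78 km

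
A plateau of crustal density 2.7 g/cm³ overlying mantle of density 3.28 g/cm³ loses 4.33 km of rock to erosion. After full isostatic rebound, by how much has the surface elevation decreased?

0.766 km

Rebound u = e ρ_c/ρ_m = 4.33 km × 2.7/3.28 = 3.564 km.
Net surface drop = e − u = 4.33 km − 3.564 km = e (ρ_m − ρ_c)/ρ_m = 0.766 km.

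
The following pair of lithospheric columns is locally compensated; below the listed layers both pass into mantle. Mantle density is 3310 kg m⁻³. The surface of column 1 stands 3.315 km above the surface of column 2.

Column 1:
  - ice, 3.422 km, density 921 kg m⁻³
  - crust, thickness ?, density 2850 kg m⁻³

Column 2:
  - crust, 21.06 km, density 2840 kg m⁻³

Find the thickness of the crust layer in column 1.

Take the compensation level at the base of the deeper column (depth z_c below the surface of column 1) and equate Σ ρ_i t_i down to z_c; mantle fills any gap and the z_c terms cancel.
Column 1: 3.422×921 + x×2850 + (z_c − 3.422 − x)×3310
Column 2: 3.315×0 + 21.06×2840 + (z_c − 3.315 − 21.06)×3310
The z_c×3310 term appears on both sides and cancels. Collect the known terms of each column as K = Σ(ρt)_known − 3310 × (depth of known layers): K_1 = 3151.662 − 3310×3.422 = −8175.158; K_2 = 59810.4 − 3310×(3.315 + 21.06) = −20870.85.
Balance: K_1 − x×(3310 − 2850) = K_2, so x = (K_1 − K_2)/(3310 − 2850) = 12695.7/460 = 27.6 km.

27.6 km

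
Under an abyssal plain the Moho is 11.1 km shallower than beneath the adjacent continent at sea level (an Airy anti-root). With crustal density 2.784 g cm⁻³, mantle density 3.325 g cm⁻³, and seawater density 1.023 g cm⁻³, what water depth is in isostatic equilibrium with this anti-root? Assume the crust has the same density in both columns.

Replacing a thickness d of crust by seawater at the top must be balanced by replacing crust with mantle at the base: d (ρ_c − ρ_w) = a (ρ_m − ρ_c).
d = a (ρ_m − ρ_c)/(ρ_c − ρ_w) = 11.1 km × 0.541/1.761 = 3.41 km.

3.41 km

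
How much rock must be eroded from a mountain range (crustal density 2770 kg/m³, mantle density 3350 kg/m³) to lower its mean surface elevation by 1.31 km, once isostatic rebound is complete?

7.57 km

Net drop Δ = e − u = e − e ρ_c/ρ_m = e (ρ_m − ρ_c)/ρ_m.
e = Δ ρ_m/(ρ_m − ρ_c) = 1.31 km × 3350/580 = 7.57 km.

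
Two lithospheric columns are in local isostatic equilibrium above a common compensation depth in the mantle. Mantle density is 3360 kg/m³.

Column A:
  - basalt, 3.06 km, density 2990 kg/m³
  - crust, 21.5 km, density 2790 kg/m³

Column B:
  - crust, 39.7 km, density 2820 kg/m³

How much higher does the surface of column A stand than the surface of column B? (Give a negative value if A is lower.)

−2.4 km

For any compensation level in the mantle, the mantle terms cancel and isostasy reduces to e = (Σt_A − Σt_B) − (Σ(ρt)_A − Σ(ρt)_B) / ρ_m.
Σt_A = 24.56 km; Σt_B = 39.7 km; Σ(ρt)_A = 69134.4; Σ(ρt)_B = 111954 (in km·kg/m³).
e = (24.56 − 39.7) − (69134.4 − 111954) / 3360 = −2.4 km.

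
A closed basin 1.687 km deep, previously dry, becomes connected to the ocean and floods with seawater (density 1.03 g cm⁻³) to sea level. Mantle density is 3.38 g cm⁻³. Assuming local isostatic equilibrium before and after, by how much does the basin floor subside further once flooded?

After flooding the water column is d + s deep. Its weight must equal the weight of mantle displaced by the extra subsidence s: (d + s) ρ_w = s ρ_m.
s = d ρ_w / (ρ_m − ρ_w) = 1.687 km × 1.03/(3.38 − 1.03) = 0.739 km.

0.739 km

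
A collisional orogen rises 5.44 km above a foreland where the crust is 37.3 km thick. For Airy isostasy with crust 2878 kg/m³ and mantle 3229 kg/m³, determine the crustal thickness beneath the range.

Root depth r = h ρ_c / (ρ_m − ρ_c) = 5.44 km × 2878 / 351 = 44.6 km.
Total thickness = T + h + r = 37.3 km + 5.44 km + 44.6 km = 87.3 km.

87.3 km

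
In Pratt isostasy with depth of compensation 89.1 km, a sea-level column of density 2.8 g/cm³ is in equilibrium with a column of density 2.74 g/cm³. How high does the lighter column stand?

ρ_ref D = ρ (D + h) → h = D (ρ_ref − ρ)/ρ.
h = 89.1 km × (2.8 − 2.74)/2.74 = 1.95 km.

1.95 km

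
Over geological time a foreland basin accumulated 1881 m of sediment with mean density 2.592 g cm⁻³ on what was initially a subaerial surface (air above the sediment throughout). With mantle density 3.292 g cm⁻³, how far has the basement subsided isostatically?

Subaerial load: s = t ρ_sed / ρ_m = 1881 m × 2.592/3.292 = 1480 m.

1480 m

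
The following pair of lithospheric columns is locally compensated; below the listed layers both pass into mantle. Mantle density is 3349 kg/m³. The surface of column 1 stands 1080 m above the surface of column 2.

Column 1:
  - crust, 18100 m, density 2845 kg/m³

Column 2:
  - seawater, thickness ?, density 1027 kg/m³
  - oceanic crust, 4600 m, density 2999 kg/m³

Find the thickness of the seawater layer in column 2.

Take the compensation level at the base of the deeper column (depth z_c below the surface of column 1) and equate Σ ρ_i t_i down to z_c; mantle fills any gap and the z_c terms cancel.
Column 1: 18100×2845 + (z_c − 18100)×3349
Column 2: 1080×0 + x×1027 + 4600×2999 + (z_c − 1080 − 4600 − x)×3349
The z_c×3349 term appears on both sides and cancels. Collect the known terms of each column as K = Σ(ρt)_known − 3349 × (depth of known layers): K_1 = 51494500 − 3349×18100 = −9122400; K_2 = 13795400 − 3349×(1080 + 4600) = −5226920.
Balance: K_1 = K_2 − x×(3349 − 1027), so x = (K_2 − K_1)/(3349 − 1027) = 3895480/2322 = 1680 m.

1680 m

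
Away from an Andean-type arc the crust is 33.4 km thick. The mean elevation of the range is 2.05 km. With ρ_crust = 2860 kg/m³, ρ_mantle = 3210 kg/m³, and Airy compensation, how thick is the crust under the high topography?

Root depth r = h ρ_c / (ρ_m − ρ_c) = 2.05 km × 2860 / 350 = 16.75 km.
Total thickness = T + h + r = 33.4 km + 2.05 km + 16.75 km = 52.2 km.

52.2 km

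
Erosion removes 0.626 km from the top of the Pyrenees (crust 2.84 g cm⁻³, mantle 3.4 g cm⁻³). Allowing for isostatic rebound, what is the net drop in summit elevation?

0.103 km

Rebound u = e ρ_c/ρ_m = 0.626 km × 2.84/3.4 = 0.5229 km.
Net surface drop = e − u = 0.626 km − 0.5229 km = e (ρ_m − ρ_c)/ρ_m = 0.103 km.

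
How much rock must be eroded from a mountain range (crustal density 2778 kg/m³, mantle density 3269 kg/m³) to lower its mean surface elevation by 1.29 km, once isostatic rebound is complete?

8.59 km

Net drop Δ = e − u = e − e ρ_c/ρ_m = e (ρ_m − ρ_c)/ρ_m.
e = Δ ρ_m/(ρ_m − ρ_c) = 1.29 km × 3269/491 = 8.59 km.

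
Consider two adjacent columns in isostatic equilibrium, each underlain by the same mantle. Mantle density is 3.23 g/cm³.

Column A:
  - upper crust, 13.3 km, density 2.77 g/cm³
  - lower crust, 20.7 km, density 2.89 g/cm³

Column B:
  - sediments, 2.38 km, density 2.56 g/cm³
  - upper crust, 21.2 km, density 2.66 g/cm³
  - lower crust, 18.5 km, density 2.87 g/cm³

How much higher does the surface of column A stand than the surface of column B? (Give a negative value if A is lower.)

−2.22 km

For any compensation level in the mantle, the mantle terms cancel and isostasy reduces to e = (Σt_A − Σt_B) − (Σ(ρt)_A − Σ(ρt)_B) / ρ_m.
Σt_A = 34 km; Σt_B = 42.08 km; Σ(ρt)_A = 96.664; Σ(ρt)_B = 115.5798 (in km·g/cm³).
e = (34 − 42.08) − (96.664 − 115.5798) / 3.23 = −2.22 km.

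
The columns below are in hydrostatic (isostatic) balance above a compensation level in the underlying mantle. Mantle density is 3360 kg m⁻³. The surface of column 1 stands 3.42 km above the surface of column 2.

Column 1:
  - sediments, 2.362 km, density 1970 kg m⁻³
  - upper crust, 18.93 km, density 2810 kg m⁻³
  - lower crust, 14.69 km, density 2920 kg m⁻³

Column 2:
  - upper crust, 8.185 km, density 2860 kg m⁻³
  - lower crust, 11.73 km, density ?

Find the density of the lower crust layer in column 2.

2970 kg m⁻³

Take the compensation level at the base of the deeper column (depth z_c below the surface of column 1) and equate Σ ρ_i t_i down to z_c; mantle fills any gap and the z_c terms cancel.
Column 1: 2.362×1970 + 18.93×2810 + 14.69×2920 + (z_c − 35.982)×3360
Column 2: 3.42×0 + 8.185×2860 + 11.73×ρ + (z_c − 3.42 − 19.915)×3360
The z_c×3360 term appears on both sides and cancels. Collect the known terms of each column as K = Σ(ρt)_known − 3360 × (depth of known layers): K_1 = 100741.24 − 3360×35.982 = −20158.28; K_2 = 23409.1 − 3360×(3.42 + 19.915) = −54996.5.
Balance: K_1 = K_2 + 11.73×ρ, so ρ = (K_1 − K_2)/11.73 = 34838.2/11.73 = 2970 kg m⁻³.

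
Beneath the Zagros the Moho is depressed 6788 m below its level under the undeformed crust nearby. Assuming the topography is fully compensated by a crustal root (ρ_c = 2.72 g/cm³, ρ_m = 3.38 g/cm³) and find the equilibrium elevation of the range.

1650 m

Equating mass per unit area of the two columns: ρ_c h = (ρ_m − ρ_c) r.
h = r (ρ_m − ρ_c) / ρ_c = 6788 m × (3.38 − 2.72) / 2.72 = 1650 m.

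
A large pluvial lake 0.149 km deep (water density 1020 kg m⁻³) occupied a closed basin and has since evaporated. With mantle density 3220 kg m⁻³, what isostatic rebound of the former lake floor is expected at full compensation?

0.0472 km

u = d ρ_w/ρ_m = 0.149 km × 1020/3220 = 0.0472 km.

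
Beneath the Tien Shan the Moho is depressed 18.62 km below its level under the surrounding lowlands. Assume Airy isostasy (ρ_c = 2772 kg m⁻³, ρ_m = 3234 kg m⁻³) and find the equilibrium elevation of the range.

By Archimedes' principle applied to the lithosphere: ρ_c h = (ρ_m − ρ_c) r.
h = r (ρ_m − ρ_c) / ρ_c = 18.62 km × (3234 − 2772) / 2772 = 3.1 km.

3.1 km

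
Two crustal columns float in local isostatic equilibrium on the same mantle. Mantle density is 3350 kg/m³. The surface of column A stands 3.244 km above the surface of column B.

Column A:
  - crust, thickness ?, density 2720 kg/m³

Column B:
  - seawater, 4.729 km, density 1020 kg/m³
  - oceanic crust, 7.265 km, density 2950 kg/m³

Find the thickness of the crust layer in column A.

39.4 km

Take the compensation level at the base of the deeper column (depth z_c below the surface of column A) and equate Σ ρ_i t_i down to z_c; mantle fills any gap and the z_c terms cancel.
Column A: x×2720 + (z_c − 0 − x)×3350
Column B: 3.244×0 + 4.729×1020 + 7.265×2950 + (z_c − 3.244 − 11.994)×3350
The z_c×3350 term appears on both sides and cancels. Collect the known terms of each column as K = Σ(ρt)_known − 3350 × (depth of known layers): K_A = 0 − 3350×0 = 0; K_B = 26255.33 − 3350×(3.244 + 11.994) = −24791.97.
Balance: K_A − x×(3350 − 2720) = K_B, so x = (K_A − K_B)/(3350 − 2720) = 24792/630 = 39.4 km.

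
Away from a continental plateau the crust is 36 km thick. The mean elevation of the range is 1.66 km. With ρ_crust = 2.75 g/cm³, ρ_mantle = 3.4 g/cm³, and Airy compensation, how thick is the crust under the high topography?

Root depth r = h ρ_c / (ρ_m − ρ_c) = 1.66 km × 2.75 / 0.65 = 7.023 km.
Total thickness = T + h + r = 36 km + 1.66 km + 7.023 km = 44.7 km.

44.7 km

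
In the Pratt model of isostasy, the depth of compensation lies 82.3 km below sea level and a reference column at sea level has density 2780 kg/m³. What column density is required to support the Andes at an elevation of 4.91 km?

2620 kg/m³

Pratt balance: ρ_ref D = ρ (D + h).
ρ = ρ_ref D/(D + h) = 2780 × 82.3 km/(82.3 km + 4.91 km) = 2620 kg/m³.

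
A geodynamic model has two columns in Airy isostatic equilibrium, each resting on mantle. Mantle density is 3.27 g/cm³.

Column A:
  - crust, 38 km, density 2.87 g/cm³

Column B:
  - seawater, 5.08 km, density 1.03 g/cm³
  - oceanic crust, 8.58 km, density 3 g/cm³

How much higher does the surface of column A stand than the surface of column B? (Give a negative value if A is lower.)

0.46 km

For any compensation level in the mantle, the mantle terms cancel and isostasy reduces to e = (Σt_A − Σt_B) − (Σ(ρt)_A − Σ(ρt)_B) / ρ_m.
Σt_A = 38 km; Σt_B = 13.66 km; Σ(ρt)_A = 109.06; Σ(ρt)_B = 30.9724 (in km·g/cm³).
e = (38 − 13.66) − (109.06 − 30.9724) / 3.27 = 0.46 km.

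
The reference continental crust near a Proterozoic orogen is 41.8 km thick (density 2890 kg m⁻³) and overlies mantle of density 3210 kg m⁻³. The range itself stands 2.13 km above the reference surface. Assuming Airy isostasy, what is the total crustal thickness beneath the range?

63.2 km

Root depth r = h ρ_c / (ρ_m − ρ_c) = 2.13 km × 2890 / 320 = 19.24 km.
Total thickness = T + h + r = 41.8 km + 2.13 km + 19.24 km = 63.2 km.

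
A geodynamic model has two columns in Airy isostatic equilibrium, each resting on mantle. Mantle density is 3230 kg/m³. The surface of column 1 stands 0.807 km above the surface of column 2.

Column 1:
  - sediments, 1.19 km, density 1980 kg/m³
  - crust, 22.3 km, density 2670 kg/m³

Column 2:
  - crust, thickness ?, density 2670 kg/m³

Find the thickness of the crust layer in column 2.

20.3 km

Take the compensation level at the base of the deeper column (depth z_c below the surface of column 1) and equate Σ ρ_i t_i down to z_c; mantle fills any gap and the z_c terms cancel.
Column 1: 1.19×1980 + 22.3×2670 + (z_c − 23.49)×3230
Column 2: 0.807×0 + x×2670 + (z_c − 0.807 − 0 − x)×3230
The z_c×3230 term appears on both sides and cancels. Collect the known terms of each column as K = Σ(ρt)_known − 3230 × (depth of known layers): K_1 = 61897.2 − 3230×23.49 = −13975.5; K_2 = 0 − 3230×(0.807 + 0) = −2606.61.
Balance: K_1 = K_2 − x×(3230 − 2670), so x = (K_2 − K_1)/(3230 − 2670) = 11368.9/560 = 20.3 km.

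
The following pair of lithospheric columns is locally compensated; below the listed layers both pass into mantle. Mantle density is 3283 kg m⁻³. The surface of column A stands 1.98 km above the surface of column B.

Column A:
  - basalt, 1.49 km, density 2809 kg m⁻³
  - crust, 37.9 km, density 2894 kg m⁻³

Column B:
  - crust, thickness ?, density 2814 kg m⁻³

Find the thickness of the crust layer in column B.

Take the compensation level at the base of the deeper column (depth z_c below the surface of column A) and equate Σ ρ_i t_i down to z_c; mantle fills any gap and the z_c terms cancel.
Column A: 1.49×2809 + 37.9×2894 + (z_c − 39.39)×3283
Column B: 1.98×0 + x×2814 + (z_c − 1.98 − 0 − x)×3283
The z_c×3283 term appears on both sides and cancels. Collect the known terms of each column as K = Σ(ρt)_known − 3283 × (depth of known layers): K_A = 113868.01 − 3283×39.39 = −15449.36; K_B = 0 − 3283×(1.98 + 0) = −6500.34.
Balance: K_A = K_B − x×(3283 − 2814), so x = (K_B − K_A)/(3283 − 2814) = 8949.02/469 = 19.1 km.

19.1 km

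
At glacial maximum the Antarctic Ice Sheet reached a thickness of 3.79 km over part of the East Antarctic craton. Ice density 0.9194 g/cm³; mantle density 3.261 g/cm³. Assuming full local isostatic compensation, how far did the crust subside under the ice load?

1.07 km

Equating mass per unit area of the two columns: the ice load ρ_ice t is balanced by mantle displaced below, ρ_m s.
s = t ρ_ice / ρ_m = 3.79 km × 0.9194/3.261 = 1.07 km.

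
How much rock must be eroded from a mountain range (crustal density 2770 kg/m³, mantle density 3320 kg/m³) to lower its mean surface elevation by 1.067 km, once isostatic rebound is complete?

Net drop Δ = e − u = e − e ρ_c/ρ_m = e (ρ_m − ρ_c)/ρ_m.
e = Δ ρ_m/(ρ_m − ρ_c) = 1.067 km × 3320/550 = 6.44 km.

6.44 km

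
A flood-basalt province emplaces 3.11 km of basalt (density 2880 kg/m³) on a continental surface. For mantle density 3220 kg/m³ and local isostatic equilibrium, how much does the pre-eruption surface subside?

2.78 km

Subaerial loading: s = t ρ_load / ρ_m.
s = 3.11 km × 2880/3220 = 2.78 km.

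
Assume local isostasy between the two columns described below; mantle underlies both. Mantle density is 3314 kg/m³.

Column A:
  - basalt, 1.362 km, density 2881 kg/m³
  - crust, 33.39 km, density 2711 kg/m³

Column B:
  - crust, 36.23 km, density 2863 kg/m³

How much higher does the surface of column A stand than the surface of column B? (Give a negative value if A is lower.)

For any compensation level in the mantle, the mantle terms cancel and isostasy reduces to e = (Σt_A − Σt_B) − (Σ(ρt)_A − Σ(ρt)_B) / ρ_m.
Σt_A = 34.752 km; Σt_B = 36.23 km; Σ(ρt)_A = 94444.212; Σ(ρt)_B = 103726.49 (in km·kg/m³).
e = (34.752 − 36.23) − (94444.212 − 103726.49) / 3314 = 1.32 km.

1.32 km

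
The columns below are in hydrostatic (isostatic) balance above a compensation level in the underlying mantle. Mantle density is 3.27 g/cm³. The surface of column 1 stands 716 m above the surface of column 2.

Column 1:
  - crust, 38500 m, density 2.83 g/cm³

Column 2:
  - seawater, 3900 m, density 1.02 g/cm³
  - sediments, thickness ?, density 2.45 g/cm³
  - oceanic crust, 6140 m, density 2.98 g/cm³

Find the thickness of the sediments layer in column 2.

Take the compensation level at the base of the deeper column (depth z_c below the surface of column 1) and equate Σ ρ_i t_i down to z_c; mantle fills any gap and the z_c terms cancel.
Column 1: 38500×2.83 + (z_c − 38500)×3.27
Column 2: 716×0 + 3900×1.02 + x×2.45 + 6140×2.98 + (z_c − 716 − 10040 − x)×3.27
The z_c×3.27 term appears on both sides and cancels. Collect the known terms of each column as K = Σ(ρt)_known − 3.27 × (depth of known layers): K_1 = 108955 − 3.27×38500 = −16940; K_2 = 22275.2 − 3.27×(716 + 10040) = −12896.92.
Balance: K_1 = K_2 − x×(3.27 − 2.45), so x = (K_2 − K_1)/(3.27 − 2.45) = 4043.08/0.82 = 4930 m.

4930 m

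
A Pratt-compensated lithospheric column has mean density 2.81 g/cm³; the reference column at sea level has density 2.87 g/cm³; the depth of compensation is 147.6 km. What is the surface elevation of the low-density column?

ρ_ref D = ρ (D + h) → h = D (ρ_ref − ρ)/ρ.
h = 147.6 km × (2.87 − 2.81)/2.81 = 3.15 km.

3.15 km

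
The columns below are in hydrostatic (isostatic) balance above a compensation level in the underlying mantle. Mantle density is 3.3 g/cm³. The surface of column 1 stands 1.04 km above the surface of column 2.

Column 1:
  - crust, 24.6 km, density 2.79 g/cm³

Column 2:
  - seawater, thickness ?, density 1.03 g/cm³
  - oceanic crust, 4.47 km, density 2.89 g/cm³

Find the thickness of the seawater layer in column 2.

Take the compensation level at the base of the deeper column (depth z_c below the surface of column 1) and equate Σ ρ_i t_i down to z_c; mantle fills any gap and the z_c terms cancel.
Column 1: 24.6×2.79 + (z_c − 24.6)×3.3
Column 2: 1.04×0 + x×1.03 + 4.47×2.89 + (z_c − 1.04 − 4.47 − x)×3.3
The z_c×3.3 term appears on both sides and cancels. Collect the known terms of each column as K = Σ(ρt)_known − 3.3 × (depth of known layers): K_1 = 68.634 − 3.3×24.6 = −12.546; K_2 = 12.9183 − 3.3×(1.04 + 4.47) = −5.2647.
Balance: K_1 = K_2 − x×(3.3 − 1.03), so x = (K_2 − K_1)/(3.3 − 1.03) = 7.2813/2.27 = 3.21 km.

3.21 km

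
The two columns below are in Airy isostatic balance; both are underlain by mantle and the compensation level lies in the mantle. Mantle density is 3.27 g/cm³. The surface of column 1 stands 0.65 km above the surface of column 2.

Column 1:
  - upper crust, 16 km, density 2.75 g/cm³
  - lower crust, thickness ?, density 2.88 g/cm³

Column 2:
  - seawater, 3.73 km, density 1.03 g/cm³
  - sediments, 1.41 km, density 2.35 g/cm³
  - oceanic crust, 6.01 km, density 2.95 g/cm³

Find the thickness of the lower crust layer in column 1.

Take the compensation level at the base of the deeper column (depth z_c below the surface of column 1) and equate Σ ρ_i t_i down to z_c; mantle fills any gap and the z_c terms cancel.
Column 1: 16×2.75 + x×2.88 + (z_c − 16 − x)×3.27
Column 2: 0.65×0 + 3.73×1.03 + 1.41×2.35 + 6.01×2.95 + (z_c − 0.65 − 11.15)×3.27
The z_c×3.27 term appears on both sides and cancels. Collect the known terms of each column as K = Σ(ρt)_known − 3.27 × (depth of known layers): K_1 = 44 − 3.27×16 = −8.32; K_2 = 24.8849 − 3.27×(0.65 + 11.15) = −13.7011.
Balance: K_1 − x×(3.27 − 2.88) = K_2, so x = (K_1 − K_2)/(3.27 − 2.88) = 5.3811/0.39 = 13.8 km.

13.8 km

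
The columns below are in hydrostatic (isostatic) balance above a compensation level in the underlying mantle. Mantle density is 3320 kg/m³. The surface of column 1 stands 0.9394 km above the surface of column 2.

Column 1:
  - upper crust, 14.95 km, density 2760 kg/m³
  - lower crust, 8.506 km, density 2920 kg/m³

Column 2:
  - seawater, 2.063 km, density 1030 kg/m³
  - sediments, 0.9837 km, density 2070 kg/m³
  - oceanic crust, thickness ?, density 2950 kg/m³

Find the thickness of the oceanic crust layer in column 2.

Take the compensation level at the base of the deeper column (depth z_c below the surface of column 1) and equate Σ ρ_i t_i down to z_c; mantle fills any gap and the z_c terms cancel.
Column 1: 14.95×2760 + 8.506×2920 + (z_c − 23.456)×3320
Column 2: 0.9394×0 + 2.063×1030 + 0.9837×2070 + x×2950 + (z_c − 0.9394 − 3.0467 − x)×3320
The z_c×3320 term appears on both sides and cancels. Collect the known terms of each column as K = Σ(ρt)_known − 3320 × (depth of known layers): K_1 = 66099.52 − 3320×23.456 = −11774.4; K_2 = 4161.149 − 3320×(0.9394 + 3.0467) = −9072.703.
Balance: K_1 = K_2 − x×(3320 − 2950), so x = (K_2 − K_1)/(3320 − 2950) = 2701.7/370 = 7.3 km.

7.3 km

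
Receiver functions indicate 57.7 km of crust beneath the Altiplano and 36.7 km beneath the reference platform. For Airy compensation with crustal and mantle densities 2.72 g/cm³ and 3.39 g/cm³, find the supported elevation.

Excess crust Δ = 57.7 km − 36.7 km = 21 km, split between elevation h and root r with h + r = Δ.
Airy balance ρ_c h = (ρ_m − ρ_c) r gives r = h ρ_c/(ρ_m − ρ_c), so h (1 + ρ_c/(ρ_m − ρ_c)) = Δ, i.e. h = Δ (ρ_m − ρ_c)/ρ_m.
h = 21 km × 0.67/3.39 = 4.15 km.

4.15 km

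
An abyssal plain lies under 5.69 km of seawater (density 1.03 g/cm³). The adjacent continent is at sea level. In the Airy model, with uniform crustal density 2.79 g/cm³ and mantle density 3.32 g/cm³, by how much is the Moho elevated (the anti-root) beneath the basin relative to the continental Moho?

In Airy isostatic equilibrium: replacing crust with seawater at the top is compensated by replacing crust with mantle at the base: d (ρ_c − ρ_w) = a (ρ_m − ρ_c).
a = d (ρ_c − ρ_w)/(ρ_m − ρ_c) = 5.69 km × 1.76/0.53 = 18.9 km.

18.9 km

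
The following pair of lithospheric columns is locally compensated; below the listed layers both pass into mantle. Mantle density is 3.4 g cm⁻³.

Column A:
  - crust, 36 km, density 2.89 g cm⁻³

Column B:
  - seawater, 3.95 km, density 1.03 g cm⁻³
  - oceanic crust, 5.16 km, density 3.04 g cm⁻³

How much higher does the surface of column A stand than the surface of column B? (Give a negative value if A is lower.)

2.1 km

For any compensation level in the mantle, the mantle terms cancel and isostasy reduces to e = (Σt_A − Σt_B) − (Σ(ρt)_A − Σ(ρt)_B) / ρ_m.
Σt_A = 36 km; Σt_B = 9.11 km; Σ(ρt)_A = 104.04; Σ(ρt)_B = 19.7549 (in km·g cm⁻³).
e = (36 − 9.11) − (104.04 − 19.7549) / 3.4 = 2.1 km.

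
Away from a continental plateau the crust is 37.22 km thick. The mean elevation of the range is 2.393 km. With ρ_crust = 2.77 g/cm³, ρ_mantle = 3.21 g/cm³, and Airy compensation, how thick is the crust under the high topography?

Root depth r = h ρ_c / (ρ_m − ρ_c) = 2.393 km × 2.77 / 0.44 = 15.07 km.
Total thickness = T + h + r = 37.22 km + 2.393 km + 15.07 km = 54.7 km.

54.7 km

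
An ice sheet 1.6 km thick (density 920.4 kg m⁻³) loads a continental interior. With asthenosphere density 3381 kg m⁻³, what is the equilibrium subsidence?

Balancing pressure at the compensation depth: the ice load ρ_ice t is balanced by mantle displaced below, ρ_m s.
s = t ρ_ice / ρ_m = 1.6 km × 920.4/3381 = 0.436 km.

0.436 km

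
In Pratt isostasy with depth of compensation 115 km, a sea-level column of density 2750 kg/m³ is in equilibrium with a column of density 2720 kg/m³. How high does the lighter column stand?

1.27 km

ρ_ref D = ρ (D + h) → h = D (ρ_ref − ρ)/ρ.
h = 115 km × (2750 − 2720)/2720 = 1.27 km.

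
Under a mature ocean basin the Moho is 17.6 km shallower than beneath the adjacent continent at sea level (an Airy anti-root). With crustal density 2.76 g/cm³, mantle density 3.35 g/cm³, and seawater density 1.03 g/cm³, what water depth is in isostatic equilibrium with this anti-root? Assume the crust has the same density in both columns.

Replacing a thickness d of crust by seawater at the top must be balanced by replacing crust with mantle at the base: d (ρ_c − ρ_w) = a (ρ_m − ρ_c).
d = a (ρ_m − ρ_c)/(ρ_c − ρ_w) = 17.6 km × 0.59/1.73 = 6 km.

6 km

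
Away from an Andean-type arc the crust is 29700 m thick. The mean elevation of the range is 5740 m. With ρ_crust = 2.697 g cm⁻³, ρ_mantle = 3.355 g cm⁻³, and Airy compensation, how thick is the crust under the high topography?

59000 m

Root depth r = h ρ_c / (ρ_m − ρ_c) = 5740 m × 2.697 / 0.658 = 23530 m.
Total thickness = T + h + r = 29700 m + 5740 m + 23530 m = 59000 m.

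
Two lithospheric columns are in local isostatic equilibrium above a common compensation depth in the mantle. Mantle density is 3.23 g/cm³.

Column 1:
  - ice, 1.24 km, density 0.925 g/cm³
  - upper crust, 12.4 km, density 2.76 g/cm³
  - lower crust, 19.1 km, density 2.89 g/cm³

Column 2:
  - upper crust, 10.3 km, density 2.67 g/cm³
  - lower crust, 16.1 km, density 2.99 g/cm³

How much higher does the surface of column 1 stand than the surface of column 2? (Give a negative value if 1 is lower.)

For any compensation level in the mantle, the mantle terms cancel and isostasy reduces to e = (Σt_1 − Σt_2) − (Σ(ρt)_1 − Σ(ρt)_2) / ρ_m.
Σt_1 = 32.74 km; Σt_2 = 26.4 km; Σ(ρt)_1 = 90.57; Σ(ρt)_2 = 75.64 (in km·g/cm³).
e = (32.74 − 26.4) − (90.57 − 75.64) / 3.23 = 1.72 km.

1.72 km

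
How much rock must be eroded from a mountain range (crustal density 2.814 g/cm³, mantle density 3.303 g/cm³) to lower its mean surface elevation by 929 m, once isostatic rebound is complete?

Net drop Δ = e − u = e − e ρ_c/ρ_m = e (ρ_m − ρ_c)/ρ_m.
e = Δ ρ_m/(ρ_m − ρ_c) = 929 m × 3.303/0.489 = 6280 m.

6280 m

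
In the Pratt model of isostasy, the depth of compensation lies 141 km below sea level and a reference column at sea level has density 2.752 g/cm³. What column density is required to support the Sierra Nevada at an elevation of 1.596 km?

2.72 g/cm³

Pratt balance: ρ_ref D = ρ (D + h).
ρ = ρ_ref D/(D + h) = 2.752 × 141 km/(141 km + 1.596 km) = 2.72 g/cm³.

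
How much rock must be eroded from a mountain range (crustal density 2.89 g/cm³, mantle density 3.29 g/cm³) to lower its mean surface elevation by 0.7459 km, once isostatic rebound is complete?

Net drop Δ = e − u = e − e ρ_c/ρ_m = e (ρ_m − ρ_c)/ρ_m.
e = Δ ρ_m/(ρ_m − ρ_c) = 0.7459 km × 3.29/0.4 = 6.14 km.

6.14 km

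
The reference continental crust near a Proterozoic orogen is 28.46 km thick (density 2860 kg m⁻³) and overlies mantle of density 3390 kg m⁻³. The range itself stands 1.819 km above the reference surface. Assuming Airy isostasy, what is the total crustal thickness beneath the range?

Root depth r = h ρ_c / (ρ_m − ρ_c) = 1.819 km × 2860 / 530 = 9.816 km.
Total thickness = T + h + r = 28.46 km + 1.819 km + 9.816 km = 40.1 km.

40.1 km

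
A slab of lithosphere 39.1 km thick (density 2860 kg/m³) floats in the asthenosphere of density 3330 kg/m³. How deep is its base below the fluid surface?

Draft d = t ρ_obj/ρ_fluid = 39.1 km × 2860/3330 = 33.6 km.

33.6 km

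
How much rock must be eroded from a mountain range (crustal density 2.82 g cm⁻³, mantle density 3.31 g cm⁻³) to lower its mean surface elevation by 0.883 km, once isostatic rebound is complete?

Net drop Δ = e − u = e − e ρ_c/ρ_m = e (ρ_m − ρ_c)/ρ_m.
e = Δ ρ_m/(ρ_m − ρ_c) = 0.883 km × 3.31/0.49 = 5.96 km.

5.96 km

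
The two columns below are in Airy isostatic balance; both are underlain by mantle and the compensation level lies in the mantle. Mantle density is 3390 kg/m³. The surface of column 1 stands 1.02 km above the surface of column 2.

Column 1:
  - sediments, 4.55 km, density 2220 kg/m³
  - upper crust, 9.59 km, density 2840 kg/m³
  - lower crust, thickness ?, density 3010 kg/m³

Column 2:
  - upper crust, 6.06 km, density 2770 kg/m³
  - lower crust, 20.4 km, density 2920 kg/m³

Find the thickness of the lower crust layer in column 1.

Take the compensation level at the base of the deeper column (depth z_c below the surface of column 1) and equate Σ ρ_i t_i down to z_c; mantle fills any gap and the z_c terms cancel.
Column 1: 4.55×2220 + 9.59×2840 + x×3010 + (z_c − 14.14 − x)×3390
Column 2: 1.02×0 + 6.06×2770 + 20.4×2920 + (z_c − 1.02 − 26.46)×3390
The z_c×3390 term appears on both sides and cancels. Collect the known terms of each column as K = Σ(ρt)_known − 3390 × (depth of known layers): K_1 = 37336.6 − 3390×14.14 = −10598; K_2 = 76354.2 − 3390×(1.02 + 26.46) = −16803.
Balance: K_1 − x×(3390 − 3010) = K_2, so x = (K_1 − K_2)/(3390 − 3010) = 6205/380 = 16.3 km.

16.3 km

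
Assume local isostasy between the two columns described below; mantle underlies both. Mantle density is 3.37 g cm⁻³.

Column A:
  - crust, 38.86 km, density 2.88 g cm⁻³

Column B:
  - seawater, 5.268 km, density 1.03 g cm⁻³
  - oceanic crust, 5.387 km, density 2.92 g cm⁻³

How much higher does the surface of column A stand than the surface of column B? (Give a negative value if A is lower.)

1.27 km

For any compensation level in the mantle, the mantle terms cancel and isostasy reduces to e = (Σt_A − Σt_B) − (Σ(ρt)_A − Σ(ρt)_B) / ρ_m.
Σt_A = 38.86 km; Σt_B = 10.655 km; Σ(ρt)_A = 111.9168; Σ(ρt)_B = 21.15608 (in km·g cm⁻³).
e = (38.86 − 10.655) − (111.9168 − 21.15608) / 3.37 = 1.27 km.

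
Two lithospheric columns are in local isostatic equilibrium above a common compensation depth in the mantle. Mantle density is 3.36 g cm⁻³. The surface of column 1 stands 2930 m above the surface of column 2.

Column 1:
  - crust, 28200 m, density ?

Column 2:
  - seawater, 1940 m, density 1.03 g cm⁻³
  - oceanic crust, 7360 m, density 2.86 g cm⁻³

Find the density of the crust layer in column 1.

2.72 g cm⁻³

Take the compensation level at the base of the deeper column (depth z_c below the surface of column 1) and equate Σ ρ_i t_i down to z_c; mantle fills any gap and the z_c terms cancel.
Column 1: 28200×ρ + (z_c − 28200)×3.36
Column 2: 2930×0 + 1940×1.03 + 7360×2.86 + (z_c − 2930 − 9300)×3.36
The z_c×3.36 term appears on both sides and cancels. Collect the known terms of each column as K = Σ(ρt)_known − 3.36 × (depth of known layers): K_1 = 0 − 3.36×28200 = −94752; K_2 = 23047.8 − 3.36×(2930 + 9300) = −18045.
Balance: K_1 + 28200×ρ = K_2, so ρ = (K_2 − K_1)/28200 = 76707/28200 = 2.72 g cm⁻³.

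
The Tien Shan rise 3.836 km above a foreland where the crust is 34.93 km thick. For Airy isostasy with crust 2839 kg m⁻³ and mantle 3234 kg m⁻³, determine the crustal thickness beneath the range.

66.3 km

Root depth r = h ρ_c / (ρ_m − ρ_c) = 3.836 km × 2839 / 395 = 27.57 km.
Total thickness = T + h + r = 34.93 km + 3.836 km + 27.57 km = 66.3 km.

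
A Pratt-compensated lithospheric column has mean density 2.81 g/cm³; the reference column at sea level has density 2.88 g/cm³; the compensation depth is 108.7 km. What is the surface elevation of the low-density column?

2.71 km

ρ_ref D = ρ (D + h) → h = D (ρ_ref − ρ)/ρ.
h = 108.7 km × (2.88 − 2.81)/2.81 = 2.71 km.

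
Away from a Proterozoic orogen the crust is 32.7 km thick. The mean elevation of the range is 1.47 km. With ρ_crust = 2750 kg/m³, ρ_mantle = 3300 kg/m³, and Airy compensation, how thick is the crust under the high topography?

Root depth r = h ρ_c / (ρ_m − ρ_c) = 1.47 km × 2750 / 550 = 7.35 km.
Total thickness = T + h + r = 32.7 km + 1.47 km + 7.35 km = 41.5 km.

41.5 km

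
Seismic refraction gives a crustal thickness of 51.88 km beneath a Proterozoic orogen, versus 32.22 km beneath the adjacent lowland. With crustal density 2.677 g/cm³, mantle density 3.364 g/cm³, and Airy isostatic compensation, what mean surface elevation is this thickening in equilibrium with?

4.01 km

Excess crust Δ = 51.88 km − 32.22 km = 19.66 km, split between elevation h and root r with h + r = Δ.
Airy balance ρ_c h = (ρ_m − ρ_c) r gives r = h ρ_c/(ρ_m − ρ_c), so h (1 + ρ_c/(ρ_m − ρ_c)) = Δ, i.e. h = Δ (ρ_m − ρ_c)/ρ_m.
h = 19.66 km × 0.687/3.364 = 4.01 km.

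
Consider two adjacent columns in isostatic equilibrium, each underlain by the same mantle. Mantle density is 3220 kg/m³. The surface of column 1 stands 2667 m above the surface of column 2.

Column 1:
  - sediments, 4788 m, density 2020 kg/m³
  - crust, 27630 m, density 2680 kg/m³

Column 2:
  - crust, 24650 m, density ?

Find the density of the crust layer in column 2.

2730 kg/m³

Take the compensation level at the base of the deeper column (depth z_c below the surface of column 1) and equate Σ ρ_i t_i down to z_c; mantle fills any gap and the z_c terms cancel.
Column 1: 4788×2020 + 27630×2680 + (z_c − 32418)×3220
Column 2: 2667×0 + 24650×ρ + (z_c − 2667 − 24650)×3220
The z_c×3220 term appears on both sides and cancels. Collect the known terms of each column as K = Σ(ρt)_known − 3220 × (depth of known layers): K_1 = 83720160 − 3220×32418 = −20665800; K_2 = 0 − 3220×(2667 + 24650) = −87960740.
Balance: K_1 = K_2 + 24650×ρ, so ρ = (K_1 − K_2)/24650 = 67294900/24650 = 2730 kg/m³.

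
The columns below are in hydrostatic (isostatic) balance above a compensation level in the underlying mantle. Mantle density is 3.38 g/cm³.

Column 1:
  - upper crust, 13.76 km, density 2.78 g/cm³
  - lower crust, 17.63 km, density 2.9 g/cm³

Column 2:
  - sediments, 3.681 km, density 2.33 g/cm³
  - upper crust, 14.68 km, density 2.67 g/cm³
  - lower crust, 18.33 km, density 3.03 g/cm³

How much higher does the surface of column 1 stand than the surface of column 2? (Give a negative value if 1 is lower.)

−1.18 km

For any compensation level in the mantle, the mantle terms cancel and isostasy reduces to e = (Σt_1 − Σt_2) − (Σ(ρt)_1 − Σ(ρt)_2) / ρ_m.
Σt_1 = 31.39 km; Σt_2 = 36.691 km; Σ(ρt)_1 = 89.3798; Σ(ρt)_2 = 103.31223 (in km·g/cm³).
e = (31.39 − 36.691) − (89.3798 − 103.31223) / 3.38 = −1.18 km.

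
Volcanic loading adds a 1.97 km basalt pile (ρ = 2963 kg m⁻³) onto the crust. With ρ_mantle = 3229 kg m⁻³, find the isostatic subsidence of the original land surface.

Subaerial loading: s = t ρ_load / ρ_m.
s = 1.97 km × 2963/3229 = 1.81 km.

1.81 km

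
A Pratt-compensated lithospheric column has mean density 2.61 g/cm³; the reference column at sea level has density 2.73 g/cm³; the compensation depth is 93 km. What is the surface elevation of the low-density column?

ρ_ref D = ρ (D + h) → h = D (ρ_ref − ρ)/ρ.
h = 93 km × (2.73 − 2.61)/2.61 = 4.28 km.

4.28 km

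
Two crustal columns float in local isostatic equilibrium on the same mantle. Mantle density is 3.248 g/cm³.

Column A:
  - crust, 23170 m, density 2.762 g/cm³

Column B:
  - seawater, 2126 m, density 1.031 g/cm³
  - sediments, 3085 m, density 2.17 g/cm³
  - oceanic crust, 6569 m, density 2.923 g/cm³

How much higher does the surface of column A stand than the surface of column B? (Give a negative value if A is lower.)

For any compensation level in the mantle, the mantle terms cancel and isostasy reduces to e = (Σt_A − Σt_B) − (Σ(ρt)_A − Σ(ρt)_B) / ρ_m.
Σt_A = 23170 m; Σt_B = 11780 m; Σ(ρt)_A = 63995.54; Σ(ρt)_B = 28087.543 (in m·g/cm³).
e = (23170 − 11780) − (63995.54 − 28087.543) / 3.248 = 335 m.

335 m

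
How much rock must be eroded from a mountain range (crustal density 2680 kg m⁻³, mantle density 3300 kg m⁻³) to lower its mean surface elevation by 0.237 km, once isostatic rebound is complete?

Net drop Δ = e − u = e − e ρ_c/ρ_m = e (ρ_m − ρ_c)/ρ_m.
e = Δ ρ_m/(ρ_m − ρ_c) = 0.237 km × 3300/620 = 1.26 km.

1.26 km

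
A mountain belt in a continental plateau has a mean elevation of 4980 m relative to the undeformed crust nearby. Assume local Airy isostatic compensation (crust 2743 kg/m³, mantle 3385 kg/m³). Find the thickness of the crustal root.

For local isostatic compensation: the weight of the topography is balanced by the buoyancy of the root, ρ_c h = (ρ_m − ρ_c) r.
r = h · ρ_c / (ρ_m − ρ_c) = 4980 m × 2743 / (3385 − 2743) = 21300 m.

21300 m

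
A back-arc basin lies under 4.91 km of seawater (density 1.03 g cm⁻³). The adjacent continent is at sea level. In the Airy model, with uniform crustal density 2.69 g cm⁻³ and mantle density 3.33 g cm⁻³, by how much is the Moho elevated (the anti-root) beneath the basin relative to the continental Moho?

By Archimedes' principle applied to the lithosphere: replacing crust with seawater at the top is compensated by replacing crust with mantle at the base: d (ρ_c − ρ_w) = a (ρ_m − ρ_c).
a = d (ρ_c − ρ_w)/(ρ_m − ρ_c) = 4.91 km × 1.66/0.64 = 12.7 km.

12.7 km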